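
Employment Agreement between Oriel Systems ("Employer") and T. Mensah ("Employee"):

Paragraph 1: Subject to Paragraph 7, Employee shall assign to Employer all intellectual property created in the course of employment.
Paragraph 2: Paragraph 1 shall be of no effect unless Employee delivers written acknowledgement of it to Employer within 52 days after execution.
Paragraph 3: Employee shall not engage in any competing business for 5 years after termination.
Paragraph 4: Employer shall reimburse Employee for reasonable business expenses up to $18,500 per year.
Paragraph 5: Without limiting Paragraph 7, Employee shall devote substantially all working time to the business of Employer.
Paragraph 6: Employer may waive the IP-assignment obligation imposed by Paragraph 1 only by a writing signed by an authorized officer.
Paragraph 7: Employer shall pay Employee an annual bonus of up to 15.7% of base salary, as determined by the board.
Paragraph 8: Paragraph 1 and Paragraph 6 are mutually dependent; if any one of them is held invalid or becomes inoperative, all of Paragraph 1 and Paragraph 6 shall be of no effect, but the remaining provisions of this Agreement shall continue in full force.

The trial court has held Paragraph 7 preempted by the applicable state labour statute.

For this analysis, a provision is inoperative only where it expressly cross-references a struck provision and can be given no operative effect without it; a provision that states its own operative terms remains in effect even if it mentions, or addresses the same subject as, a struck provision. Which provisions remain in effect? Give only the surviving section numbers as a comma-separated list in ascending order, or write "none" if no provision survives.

1, 2, 3, 4, 5, 6, 8

Paragraph 7 is struck. Although Paragraph 5 refers to Paragraph 7, its operative terms do not depend on Paragraph 7, so it remains in effect. Although Paragraph 1 refers to Paragraph 7, its operative terms do not depend on Paragraph 7, so it remains in effect. Nothing else in the Agreement is defined by reference to Paragraph 7. Paragraph 8 ties Paragraph 1 and Paragraph 6 together, but none of those is affected here; the remaining provisions continue in force under Paragraph 8. The provisions still in force are Paragraph 1, Paragraph 2, Paragraph 3, Paragraph 4, Paragraph 5, Paragraph 6, and Paragraph 8.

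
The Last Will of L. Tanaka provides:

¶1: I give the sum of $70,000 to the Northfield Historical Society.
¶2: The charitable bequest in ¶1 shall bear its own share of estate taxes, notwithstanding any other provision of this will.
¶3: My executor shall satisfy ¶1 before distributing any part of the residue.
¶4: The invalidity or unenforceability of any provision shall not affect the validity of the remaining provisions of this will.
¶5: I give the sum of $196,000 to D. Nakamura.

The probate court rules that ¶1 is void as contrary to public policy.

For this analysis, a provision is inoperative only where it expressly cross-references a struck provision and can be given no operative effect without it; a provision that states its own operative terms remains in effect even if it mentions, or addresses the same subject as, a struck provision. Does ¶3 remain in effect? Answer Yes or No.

¶1 is struck. ¶2 operates only by reference to ¶1, so it falls with ¶1. The only function of ¶3 is the priority direction for ¶1, so it cannot stand once ¶1 is removed. ¶4 is a severability clause and preserves every provision that can still be given independent effect. ¶4 and ¶5 remain in effect. ¶3 is among the inoperative provisions, so the answer is no.

No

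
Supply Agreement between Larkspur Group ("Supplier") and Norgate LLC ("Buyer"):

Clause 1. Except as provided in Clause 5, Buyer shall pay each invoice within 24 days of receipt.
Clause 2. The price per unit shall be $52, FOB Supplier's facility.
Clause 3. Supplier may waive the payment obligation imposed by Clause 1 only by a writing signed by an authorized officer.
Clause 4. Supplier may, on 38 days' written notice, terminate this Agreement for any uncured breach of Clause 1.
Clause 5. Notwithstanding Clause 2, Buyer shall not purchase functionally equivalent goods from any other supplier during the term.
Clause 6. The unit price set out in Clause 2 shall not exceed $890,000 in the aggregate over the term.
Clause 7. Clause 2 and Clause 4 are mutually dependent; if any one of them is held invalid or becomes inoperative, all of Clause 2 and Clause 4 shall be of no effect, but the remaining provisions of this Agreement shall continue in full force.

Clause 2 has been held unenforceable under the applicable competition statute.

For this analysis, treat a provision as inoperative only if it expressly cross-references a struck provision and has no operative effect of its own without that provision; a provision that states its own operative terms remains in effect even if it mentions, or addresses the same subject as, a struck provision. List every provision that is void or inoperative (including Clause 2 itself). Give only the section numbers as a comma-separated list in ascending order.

2, 4, 6

Clause 2 is struck. Clause 6 has no operative effect of its own apart from Clause 2 and is therefore inoperative. Clause 5 mentions Clause 2 but its own obligation stands independently of Clause 2, so Clause 5 is not affected. Clause 7 declares Clause 2 and Clause 4 mutually dependent; since one of them has fallen, all of them are of no effect. That brings down Clause 4 as well. The remainder continues in force under Clause 7. The provisions still in force are Clause 1, Clause 3, Clause 5, and Clause 7.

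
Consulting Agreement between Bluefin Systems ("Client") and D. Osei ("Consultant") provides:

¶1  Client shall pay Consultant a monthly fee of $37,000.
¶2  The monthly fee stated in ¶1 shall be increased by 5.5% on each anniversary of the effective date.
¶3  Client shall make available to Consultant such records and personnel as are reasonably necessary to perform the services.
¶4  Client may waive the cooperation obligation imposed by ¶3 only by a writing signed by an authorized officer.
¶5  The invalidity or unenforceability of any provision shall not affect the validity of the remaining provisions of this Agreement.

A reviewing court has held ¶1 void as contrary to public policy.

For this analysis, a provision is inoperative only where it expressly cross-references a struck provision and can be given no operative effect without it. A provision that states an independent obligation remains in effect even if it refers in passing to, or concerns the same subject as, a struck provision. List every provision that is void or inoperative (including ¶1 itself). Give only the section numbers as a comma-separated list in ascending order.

1, 2

¶1 is struck. The whole of ¶2 is the escalation of the monthly fee, defined by reference to ¶1, so ¶2 cannot stand once ¶1 is removed. Under the severability clause in ¶5, the remaining provisions continue in force. The provisions still in force are ¶3, ¶4, and ¶5.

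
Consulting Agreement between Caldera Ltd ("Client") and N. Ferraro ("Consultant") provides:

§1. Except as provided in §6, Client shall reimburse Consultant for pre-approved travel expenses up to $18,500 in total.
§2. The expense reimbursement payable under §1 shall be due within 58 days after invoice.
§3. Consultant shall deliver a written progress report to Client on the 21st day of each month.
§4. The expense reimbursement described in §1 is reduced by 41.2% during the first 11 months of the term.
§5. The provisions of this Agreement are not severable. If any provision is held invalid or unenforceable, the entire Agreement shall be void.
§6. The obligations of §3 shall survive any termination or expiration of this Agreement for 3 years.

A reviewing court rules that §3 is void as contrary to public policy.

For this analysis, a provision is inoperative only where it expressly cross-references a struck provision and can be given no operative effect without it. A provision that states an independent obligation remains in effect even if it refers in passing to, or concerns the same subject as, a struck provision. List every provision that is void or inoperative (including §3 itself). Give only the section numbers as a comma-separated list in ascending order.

§3 is struck. The only function of §6 is the survival period for §3, so it cannot stand once §3 is removed. §5 provides that the Agreement is not severable, so the invalidity of any one provision voids the entire Agreement. No provision of the Agreement survives.

1, 2, 3, 4, 5, 6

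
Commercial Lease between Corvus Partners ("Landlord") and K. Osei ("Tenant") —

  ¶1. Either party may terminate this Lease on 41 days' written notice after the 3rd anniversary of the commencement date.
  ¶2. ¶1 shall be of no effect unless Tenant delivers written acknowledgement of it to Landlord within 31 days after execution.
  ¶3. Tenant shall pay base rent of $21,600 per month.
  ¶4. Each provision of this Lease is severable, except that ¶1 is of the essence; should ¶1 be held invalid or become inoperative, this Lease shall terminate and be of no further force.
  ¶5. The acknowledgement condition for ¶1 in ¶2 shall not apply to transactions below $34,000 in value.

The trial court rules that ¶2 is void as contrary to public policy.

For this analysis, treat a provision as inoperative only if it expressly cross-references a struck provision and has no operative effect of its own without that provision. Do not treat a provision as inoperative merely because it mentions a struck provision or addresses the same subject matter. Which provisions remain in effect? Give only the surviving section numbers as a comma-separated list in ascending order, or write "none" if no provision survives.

1, 3, 4

¶2 is struck. ¶5 does nothing except set the carve-out from the acknowledgement condition for ¶1 by reference to ¶2; with ¶2 gone it has no independent effect and is inoperative. ¶4 makes ¶1 an essential term, but ¶1 is unaffected, so the severability proviso in ¶4 preserves the remaining provisions. That leaves ¶1, ¶3, and ¶4 in effect.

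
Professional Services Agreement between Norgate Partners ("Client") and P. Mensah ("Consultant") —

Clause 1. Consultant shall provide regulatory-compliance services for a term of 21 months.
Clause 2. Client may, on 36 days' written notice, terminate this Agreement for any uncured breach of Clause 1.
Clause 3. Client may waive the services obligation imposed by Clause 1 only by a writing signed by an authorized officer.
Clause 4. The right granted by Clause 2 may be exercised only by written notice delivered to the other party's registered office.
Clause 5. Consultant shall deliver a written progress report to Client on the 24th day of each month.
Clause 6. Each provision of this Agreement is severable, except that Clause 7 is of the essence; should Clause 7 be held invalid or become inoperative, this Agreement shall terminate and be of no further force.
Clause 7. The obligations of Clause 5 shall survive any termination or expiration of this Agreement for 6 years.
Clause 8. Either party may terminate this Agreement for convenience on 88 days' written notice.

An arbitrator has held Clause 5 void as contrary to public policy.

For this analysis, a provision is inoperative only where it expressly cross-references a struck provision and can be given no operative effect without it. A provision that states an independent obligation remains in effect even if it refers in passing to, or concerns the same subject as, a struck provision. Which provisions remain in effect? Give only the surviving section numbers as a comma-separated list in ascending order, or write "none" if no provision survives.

none

Clause 5 is struck. Clause 7 merely fixes the survival period for Clause 5; with Clause 5 gone it has nothing to operate on and falls away. Clause 6 makes Clause 7 an essential term, and Clause 7 has been rendered inoperative by the cascade; under Clause 6, the entire Agreement is therefore void. No provision of the Agreement survives.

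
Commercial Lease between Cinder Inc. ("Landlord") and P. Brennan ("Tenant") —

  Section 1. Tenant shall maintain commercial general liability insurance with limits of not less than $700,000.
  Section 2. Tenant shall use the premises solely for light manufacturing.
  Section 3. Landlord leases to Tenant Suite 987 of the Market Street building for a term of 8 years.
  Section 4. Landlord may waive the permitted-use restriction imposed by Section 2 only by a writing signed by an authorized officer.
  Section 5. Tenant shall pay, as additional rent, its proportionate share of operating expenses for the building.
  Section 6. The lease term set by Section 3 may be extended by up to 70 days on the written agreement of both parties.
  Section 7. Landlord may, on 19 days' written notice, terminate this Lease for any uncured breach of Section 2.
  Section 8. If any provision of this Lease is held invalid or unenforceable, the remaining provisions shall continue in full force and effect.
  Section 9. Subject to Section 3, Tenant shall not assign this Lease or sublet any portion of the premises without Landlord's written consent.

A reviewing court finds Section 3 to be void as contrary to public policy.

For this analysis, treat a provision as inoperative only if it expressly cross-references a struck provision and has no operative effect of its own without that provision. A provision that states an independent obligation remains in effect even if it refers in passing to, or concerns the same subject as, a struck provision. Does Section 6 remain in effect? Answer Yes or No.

Section 3 is struck. Section 6 does nothing except set the extension of the lease term by reference to Section 3; with Section 3 gone it has no independent effect and is inoperative. Although Section 9 refers to Section 3, its operative terms do not depend on Section 3, so it remains in effect. Under the severability clause in Section 8, the remaining provisions continue in force. The provisions still in force are Section 1, Section 2, Section 4, Section 5, Section 7, Section 8, and Section 9. Section 6 is among the inoperative provisions, so the answer is no.

No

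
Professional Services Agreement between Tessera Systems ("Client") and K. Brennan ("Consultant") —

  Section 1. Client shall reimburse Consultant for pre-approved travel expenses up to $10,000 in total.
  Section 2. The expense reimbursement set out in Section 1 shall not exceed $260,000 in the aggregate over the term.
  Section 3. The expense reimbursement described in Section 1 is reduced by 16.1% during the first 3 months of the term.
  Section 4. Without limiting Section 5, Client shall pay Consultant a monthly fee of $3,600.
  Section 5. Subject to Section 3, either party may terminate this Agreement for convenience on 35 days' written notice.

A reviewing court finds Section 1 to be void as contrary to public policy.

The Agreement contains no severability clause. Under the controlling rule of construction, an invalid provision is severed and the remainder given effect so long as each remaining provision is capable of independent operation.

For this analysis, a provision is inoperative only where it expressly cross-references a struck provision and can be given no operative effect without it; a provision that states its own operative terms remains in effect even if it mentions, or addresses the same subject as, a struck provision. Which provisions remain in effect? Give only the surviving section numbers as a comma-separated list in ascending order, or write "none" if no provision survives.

4, 5

Section 1 is struck. Section 2 operates only by reference to Section 1, so it falls with Section 1. Section 3 does nothing except set the introductory reduction to the expense reimbursement by reference to Section 1; with Section 1 gone it has no independent effect and is inoperative. Section 5 mentions Section 3 but its own obligation stands independently of Section 3, so Section 5 is not affected. Under the stated default rule, only provisions that cannot operate independently fall away; the rest are enforced. Section 4 and Section 5 remain in effect.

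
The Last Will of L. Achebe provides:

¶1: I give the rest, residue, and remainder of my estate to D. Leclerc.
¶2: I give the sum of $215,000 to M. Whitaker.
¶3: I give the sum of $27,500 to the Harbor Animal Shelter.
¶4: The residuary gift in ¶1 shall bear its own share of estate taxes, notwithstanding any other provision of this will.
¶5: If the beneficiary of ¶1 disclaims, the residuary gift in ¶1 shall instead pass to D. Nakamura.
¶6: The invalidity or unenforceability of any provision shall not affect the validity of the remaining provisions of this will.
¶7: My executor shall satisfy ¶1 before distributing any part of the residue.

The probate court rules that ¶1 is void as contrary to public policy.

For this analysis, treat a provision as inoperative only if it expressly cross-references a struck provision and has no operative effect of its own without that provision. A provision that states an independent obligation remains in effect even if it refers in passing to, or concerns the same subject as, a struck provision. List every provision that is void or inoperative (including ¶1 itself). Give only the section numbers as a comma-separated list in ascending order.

1, 4, 5, 7

¶1 is struck. ¶4 operates only by reference to ¶1, so it falls with ¶1. ¶5 operates only by reference to ¶1, so it falls with ¶1. The only function of ¶7 is the priority direction for ¶1, so it cannot stand once ¶1 is removed. Under the severability clause in ¶6, the remaining provisions continue in force. That leaves ¶2, ¶3, and ¶6 in effect.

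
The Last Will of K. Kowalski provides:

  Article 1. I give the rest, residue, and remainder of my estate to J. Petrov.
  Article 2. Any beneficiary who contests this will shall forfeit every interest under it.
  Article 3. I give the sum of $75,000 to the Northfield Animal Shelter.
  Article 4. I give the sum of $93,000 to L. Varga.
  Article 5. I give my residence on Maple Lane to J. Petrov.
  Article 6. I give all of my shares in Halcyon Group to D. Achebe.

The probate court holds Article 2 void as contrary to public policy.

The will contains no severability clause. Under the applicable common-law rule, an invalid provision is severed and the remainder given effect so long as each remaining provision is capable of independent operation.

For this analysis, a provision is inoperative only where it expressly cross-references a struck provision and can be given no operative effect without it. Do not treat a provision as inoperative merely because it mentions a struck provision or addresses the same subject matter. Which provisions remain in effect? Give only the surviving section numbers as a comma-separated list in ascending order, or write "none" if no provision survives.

Article 2 is struck. Nothing else in the will is defined by reference to Article 2. With no severability clause, the stated default rule severs what cannot stand and enforces each remaining provision that can operate on its own. The provisions still in force are Article 1, Article 3, Article 4, Article 5, and Article 6.

1, 3, 4, 5, 6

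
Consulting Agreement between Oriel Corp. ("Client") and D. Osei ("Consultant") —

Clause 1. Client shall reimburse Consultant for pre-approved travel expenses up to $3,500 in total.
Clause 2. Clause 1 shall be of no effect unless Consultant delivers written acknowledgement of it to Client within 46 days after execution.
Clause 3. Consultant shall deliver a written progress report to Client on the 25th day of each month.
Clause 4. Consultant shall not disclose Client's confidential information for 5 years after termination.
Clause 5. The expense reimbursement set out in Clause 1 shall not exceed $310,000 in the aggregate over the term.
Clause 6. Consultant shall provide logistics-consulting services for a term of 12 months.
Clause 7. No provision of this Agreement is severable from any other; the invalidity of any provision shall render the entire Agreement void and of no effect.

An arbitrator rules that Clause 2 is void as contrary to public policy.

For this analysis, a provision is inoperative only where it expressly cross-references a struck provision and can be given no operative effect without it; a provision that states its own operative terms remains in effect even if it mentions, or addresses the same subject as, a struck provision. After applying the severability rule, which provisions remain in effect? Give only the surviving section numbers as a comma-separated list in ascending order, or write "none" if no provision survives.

none

Clause 2 is struck. No other provision's operative terms depend on Clause 2. Clause 7 provides that the Agreement is not severable, so the invalidity of any one provision voids the entire Agreement. No provision of the Agreement survives.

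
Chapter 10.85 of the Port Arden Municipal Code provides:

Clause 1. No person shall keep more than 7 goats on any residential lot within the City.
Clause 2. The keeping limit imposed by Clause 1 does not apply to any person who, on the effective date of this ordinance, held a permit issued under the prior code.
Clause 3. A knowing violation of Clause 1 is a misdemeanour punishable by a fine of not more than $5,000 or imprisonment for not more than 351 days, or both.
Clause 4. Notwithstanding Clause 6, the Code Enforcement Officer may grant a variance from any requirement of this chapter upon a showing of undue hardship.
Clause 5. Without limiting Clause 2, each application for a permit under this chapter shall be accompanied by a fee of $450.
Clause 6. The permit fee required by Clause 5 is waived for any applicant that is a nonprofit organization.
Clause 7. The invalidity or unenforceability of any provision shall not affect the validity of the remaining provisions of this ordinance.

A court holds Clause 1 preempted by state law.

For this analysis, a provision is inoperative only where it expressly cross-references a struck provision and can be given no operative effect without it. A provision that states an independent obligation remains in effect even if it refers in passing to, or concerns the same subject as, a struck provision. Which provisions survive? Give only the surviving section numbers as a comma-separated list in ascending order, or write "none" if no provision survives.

Clause 1 is struck. The only function of Clause 2 is the grandfather exemption from Clause 1, so it cannot stand once Clause 1 is removed. Clause 3 merely fixes the criminal penalty for violating Clause 1; with Clause 1 gone it has nothing to operate on and falls away. Clause 5 mentions Clause 2 but its own obligation stands independently of Clause 2, so Clause 5 is not affected. Clause 7 is a severability clause and preserves every provision that can still be given independent effect. That leaves Clause 4, Clause 5, Clause 6, and Clause 7 in effect.

4, 5, 6, 7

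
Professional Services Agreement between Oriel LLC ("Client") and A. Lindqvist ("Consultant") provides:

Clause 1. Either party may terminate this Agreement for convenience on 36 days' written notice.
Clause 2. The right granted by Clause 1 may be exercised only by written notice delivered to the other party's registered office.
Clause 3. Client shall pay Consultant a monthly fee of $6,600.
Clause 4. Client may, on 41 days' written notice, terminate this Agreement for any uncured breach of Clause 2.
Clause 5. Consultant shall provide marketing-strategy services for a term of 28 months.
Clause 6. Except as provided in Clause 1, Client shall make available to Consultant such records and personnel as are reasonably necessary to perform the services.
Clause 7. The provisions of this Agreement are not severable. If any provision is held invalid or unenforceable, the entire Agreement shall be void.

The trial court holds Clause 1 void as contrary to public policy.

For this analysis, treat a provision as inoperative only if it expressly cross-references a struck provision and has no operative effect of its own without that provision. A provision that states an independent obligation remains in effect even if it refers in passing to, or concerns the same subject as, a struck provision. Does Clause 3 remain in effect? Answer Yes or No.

Clause 1 is struck. The only function of Clause 2 is the notice requirement for Clause 1, so it cannot stand once Clause 1 is removed. The only function of Clause 4 is the termination right for breach of Clause 2, so it cannot stand once Clause 2 is removed. Clause 7 provides that the Agreement is not severable, so the invalidity of any one provision voids the entire Agreement. No provision of the Agreement survives. Clause 3 is among the inoperative provisions, so the answer is no.

No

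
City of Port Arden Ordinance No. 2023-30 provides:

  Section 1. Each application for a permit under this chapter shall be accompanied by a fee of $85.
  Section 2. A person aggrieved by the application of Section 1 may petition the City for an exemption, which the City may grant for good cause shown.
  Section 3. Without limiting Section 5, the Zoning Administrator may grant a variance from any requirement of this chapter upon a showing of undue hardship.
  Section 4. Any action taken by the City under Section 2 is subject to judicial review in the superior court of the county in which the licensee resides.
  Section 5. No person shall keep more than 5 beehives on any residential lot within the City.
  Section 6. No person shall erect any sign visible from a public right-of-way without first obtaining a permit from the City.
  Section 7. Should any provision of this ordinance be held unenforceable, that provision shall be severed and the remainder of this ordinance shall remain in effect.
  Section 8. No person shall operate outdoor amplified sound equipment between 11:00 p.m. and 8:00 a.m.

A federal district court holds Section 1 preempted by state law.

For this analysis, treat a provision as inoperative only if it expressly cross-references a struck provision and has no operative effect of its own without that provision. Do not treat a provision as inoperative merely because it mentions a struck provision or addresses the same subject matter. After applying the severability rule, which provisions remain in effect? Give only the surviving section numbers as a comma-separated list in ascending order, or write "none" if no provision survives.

Section 1 is struck. Section 2 operates only by reference to Section 1, so it falls with Section 1. Section 4 merely fixes the judicial-review right for Section 2; with Section 2 gone it has nothing to operate on and falls away. Section 7 is a severability clause and preserves every provision that can still be given independent effect. Section 3, Section 5, Section 6, Section 7, and Section 8 remain in effect.

3, 5, 6, 7, 8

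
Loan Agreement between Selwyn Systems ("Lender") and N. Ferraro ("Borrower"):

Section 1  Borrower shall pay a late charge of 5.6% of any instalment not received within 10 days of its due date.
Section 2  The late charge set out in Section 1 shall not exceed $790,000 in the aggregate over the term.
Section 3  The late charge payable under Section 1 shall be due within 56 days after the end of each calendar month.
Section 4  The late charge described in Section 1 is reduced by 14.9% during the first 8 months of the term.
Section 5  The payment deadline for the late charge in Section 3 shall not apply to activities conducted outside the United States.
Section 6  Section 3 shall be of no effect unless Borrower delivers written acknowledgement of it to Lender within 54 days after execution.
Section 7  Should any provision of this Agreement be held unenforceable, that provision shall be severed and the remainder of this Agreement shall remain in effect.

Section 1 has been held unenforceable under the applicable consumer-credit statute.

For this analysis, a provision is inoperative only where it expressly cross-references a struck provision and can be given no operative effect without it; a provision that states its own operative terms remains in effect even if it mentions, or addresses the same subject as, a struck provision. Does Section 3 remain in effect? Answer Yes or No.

No

Section 1 is struck. Section 2 operates only by reference to Section 1, so it falls with Section 1. The whole of Section 3 is the payment deadline for the late charge, defined by reference to Section 1, so Section 3 cannot stand once Section 1 is removed. Section 4 does nothing except set the introductory reduction to the late charge by reference to Section 1; with Section 1 gone it has no independent effect and is inoperative. Section 5 operates only by reference to Section 3, so it falls with Section 3. Section 6 operates only by reference to Section 3, so it falls with Section 3. Under the severability clause in Section 7, the remaining provisions continue in force. Only Section 7 remains in effect. Section 3 is among the inoperative provisions, so the answer is no.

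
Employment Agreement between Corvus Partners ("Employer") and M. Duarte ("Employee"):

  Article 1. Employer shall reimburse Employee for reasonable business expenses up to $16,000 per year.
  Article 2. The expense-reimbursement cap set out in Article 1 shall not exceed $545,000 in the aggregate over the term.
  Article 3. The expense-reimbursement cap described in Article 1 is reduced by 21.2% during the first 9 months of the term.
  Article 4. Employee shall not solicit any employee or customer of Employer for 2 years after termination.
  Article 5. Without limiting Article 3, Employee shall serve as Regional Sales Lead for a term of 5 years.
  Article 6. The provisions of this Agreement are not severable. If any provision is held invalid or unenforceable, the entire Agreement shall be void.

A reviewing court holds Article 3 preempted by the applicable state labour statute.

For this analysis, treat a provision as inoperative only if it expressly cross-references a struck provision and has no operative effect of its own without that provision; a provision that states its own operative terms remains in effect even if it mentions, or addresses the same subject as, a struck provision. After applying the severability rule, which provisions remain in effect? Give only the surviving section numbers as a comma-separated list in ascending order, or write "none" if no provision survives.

Article 3 is struck. No other provision's operative terms depend on Article 3. Article 6 provides that the Agreement is not severable, so the invalidity of any one provision voids the entire Agreement. No provision of the Agreement survives.

none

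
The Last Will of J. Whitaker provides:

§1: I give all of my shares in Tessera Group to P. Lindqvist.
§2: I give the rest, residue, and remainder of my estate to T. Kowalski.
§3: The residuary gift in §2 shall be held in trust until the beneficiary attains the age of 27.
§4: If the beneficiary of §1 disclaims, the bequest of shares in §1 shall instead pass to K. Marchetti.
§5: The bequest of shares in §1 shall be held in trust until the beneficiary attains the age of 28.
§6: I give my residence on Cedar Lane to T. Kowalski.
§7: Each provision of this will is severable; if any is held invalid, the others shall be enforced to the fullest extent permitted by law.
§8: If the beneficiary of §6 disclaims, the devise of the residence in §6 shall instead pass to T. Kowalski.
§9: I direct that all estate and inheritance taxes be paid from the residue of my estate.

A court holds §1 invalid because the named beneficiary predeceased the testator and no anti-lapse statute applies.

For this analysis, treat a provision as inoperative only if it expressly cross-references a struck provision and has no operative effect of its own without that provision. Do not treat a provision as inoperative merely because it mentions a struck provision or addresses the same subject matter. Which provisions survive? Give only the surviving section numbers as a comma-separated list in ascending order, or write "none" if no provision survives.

§1 is struck. §4 operates only by reference to §1, so it falls with §1. §5 has no operative effect of its own apart from §1 and is therefore inoperative. Under the severability clause in §7, the remaining provisions continue in force. §2, §3, §6, §7, §8, and §9 remain in effect.

2, 3, 6, 7, 8, 9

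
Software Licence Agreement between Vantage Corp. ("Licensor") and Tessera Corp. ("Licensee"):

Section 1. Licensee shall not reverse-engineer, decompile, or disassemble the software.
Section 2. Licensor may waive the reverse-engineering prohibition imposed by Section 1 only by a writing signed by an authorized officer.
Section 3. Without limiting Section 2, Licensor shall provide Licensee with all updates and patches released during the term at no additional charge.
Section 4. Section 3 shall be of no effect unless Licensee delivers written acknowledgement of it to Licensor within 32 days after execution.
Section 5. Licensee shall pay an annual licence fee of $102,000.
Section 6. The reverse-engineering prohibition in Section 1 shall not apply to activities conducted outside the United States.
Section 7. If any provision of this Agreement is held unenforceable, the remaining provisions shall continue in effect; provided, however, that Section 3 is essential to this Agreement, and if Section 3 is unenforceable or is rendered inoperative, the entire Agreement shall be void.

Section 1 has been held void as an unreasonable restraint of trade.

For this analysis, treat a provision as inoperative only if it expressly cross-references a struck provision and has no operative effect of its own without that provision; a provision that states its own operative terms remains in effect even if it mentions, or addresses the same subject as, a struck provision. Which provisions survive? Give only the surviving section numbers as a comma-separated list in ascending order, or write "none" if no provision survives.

Section 1 is struck. Section 2 operates only by reference to Section 1, so it falls with Section 1. Section 6 operates only by reference to Section 1, so it falls with Section 1. Although Section 3 refers to Section 2, its operative terms do not depend on Section 2, so it remains in effect. Section 7 makes Section 3 an essential term, but Section 3 is unaffected, so the severability proviso in Section 7 preserves the remaining provisions. That leaves Section 3, Section 4, Section 5, and Section 7 in effect.

3, 4, 5, 7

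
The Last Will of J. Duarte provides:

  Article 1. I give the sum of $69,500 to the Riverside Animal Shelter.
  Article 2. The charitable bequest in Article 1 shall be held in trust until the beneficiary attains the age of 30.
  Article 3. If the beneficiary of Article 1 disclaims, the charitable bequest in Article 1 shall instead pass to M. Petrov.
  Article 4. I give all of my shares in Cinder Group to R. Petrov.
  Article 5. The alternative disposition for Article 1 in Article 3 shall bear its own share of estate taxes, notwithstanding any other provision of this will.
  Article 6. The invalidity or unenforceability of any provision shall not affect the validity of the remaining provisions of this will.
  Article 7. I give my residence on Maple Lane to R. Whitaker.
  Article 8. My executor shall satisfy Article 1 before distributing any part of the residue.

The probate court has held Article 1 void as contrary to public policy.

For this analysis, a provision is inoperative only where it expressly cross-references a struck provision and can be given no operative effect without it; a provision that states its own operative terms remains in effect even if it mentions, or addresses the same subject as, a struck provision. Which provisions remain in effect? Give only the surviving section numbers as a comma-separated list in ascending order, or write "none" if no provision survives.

4, 6, 7

Article 1 is struck. The only function of Article 2 is the trust for Article 1, so it cannot stand once Article 1 is removed. The only function of Article 3 is the alternative disposition for Article 1, so it cannot stand once Article 1 is removed. Article 8 operates only by reference to Article 1, so it falls with Article 1. The only function of Article 5 is the tax charge on Article 3, so it cannot stand once Article 3 is removed. Article 6 is a severability clause and preserves every provision that can still be given independent effect. Article 4, Article 6, and Article 7 remain in effect.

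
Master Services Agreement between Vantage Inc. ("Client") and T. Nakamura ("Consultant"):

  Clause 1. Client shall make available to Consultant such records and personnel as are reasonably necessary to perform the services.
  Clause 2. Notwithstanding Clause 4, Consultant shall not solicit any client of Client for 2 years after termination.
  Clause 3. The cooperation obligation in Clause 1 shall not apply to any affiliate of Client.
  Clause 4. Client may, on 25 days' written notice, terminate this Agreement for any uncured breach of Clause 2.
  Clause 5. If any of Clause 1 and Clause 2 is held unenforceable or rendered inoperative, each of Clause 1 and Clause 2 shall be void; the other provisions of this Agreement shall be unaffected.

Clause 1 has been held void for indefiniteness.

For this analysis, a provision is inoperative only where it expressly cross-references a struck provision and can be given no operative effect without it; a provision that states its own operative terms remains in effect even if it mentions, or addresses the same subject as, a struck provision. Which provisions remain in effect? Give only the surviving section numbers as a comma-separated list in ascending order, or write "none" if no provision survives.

5

Clause 1 is struck. Clause 3 operates only by reference to Clause 1, so it falls with Clause 1. Clause 5 declares Clause 1 and Clause 2 mutually dependent; since one of them has fallen, all of them are of no effect. That brings down Clause 2 as well. Clause 4 in turn depends solely on a provision now struck and likewise falls. The remainder continues in force under Clause 5. Only Clause 5 remains in effect.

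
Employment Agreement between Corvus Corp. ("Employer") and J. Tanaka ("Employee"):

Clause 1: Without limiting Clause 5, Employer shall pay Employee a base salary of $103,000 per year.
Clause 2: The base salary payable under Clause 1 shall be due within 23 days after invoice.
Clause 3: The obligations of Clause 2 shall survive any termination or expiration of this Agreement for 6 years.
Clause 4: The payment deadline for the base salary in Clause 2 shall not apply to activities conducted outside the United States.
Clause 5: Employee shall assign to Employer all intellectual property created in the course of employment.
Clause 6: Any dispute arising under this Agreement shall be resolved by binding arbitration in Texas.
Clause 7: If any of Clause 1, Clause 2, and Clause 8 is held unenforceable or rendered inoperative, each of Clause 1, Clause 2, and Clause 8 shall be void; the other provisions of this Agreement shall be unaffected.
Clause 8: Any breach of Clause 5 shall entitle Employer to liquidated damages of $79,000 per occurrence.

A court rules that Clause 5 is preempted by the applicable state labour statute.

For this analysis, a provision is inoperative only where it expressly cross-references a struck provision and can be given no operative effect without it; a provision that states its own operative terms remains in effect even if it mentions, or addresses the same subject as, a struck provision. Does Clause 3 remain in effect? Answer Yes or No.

No

Clause 5 is struck. Clause 8 has no operative effect of its own apart from Clause 5 and is therefore inoperative. Clause 7 declares Clause 1, Clause 2, and Clause 8 mutually dependent; since one of them has fallen, all of them are of no effect. That brings down Clause 1 and Clause 2 as well. Clause 3 and Clause 4 in turn depend solely on a provision now struck and likewise fall. The remainder continues in force under Clause 7. That leaves Clause 6 and Clause 7 in effect. Clause 3 is among the inoperative provisions, so the answer is no.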